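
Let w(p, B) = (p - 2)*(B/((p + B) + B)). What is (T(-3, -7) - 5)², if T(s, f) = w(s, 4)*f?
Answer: 529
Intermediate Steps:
w(p, B) = B*(-2 + p)/(p + 2*B) (w(p, B) = (-2 + p)*(B/((B + p) + B)) = (-2 + p)*(B/(p + 2*B)) = B*(-2 + p)/(p + 2*B))
T(s, f) = 4*f*(-2 + s)/(8 + s) (T(s, f) = (4*(-2 + s)/(s + 2*4))*f = (4*(-2 + s)/(s + 8))*f = (4*(-2 + s)/(8 + s))*f = 4*f*(-2 + s)/(8 + s))
(T(-3, -7) - 5)² = (4*(-7)*(-2 - 3)/(8 - 3) - 5)² = (4*(-7)*(-5)/5 - 5)² = (4*(-7)*(⅕)*(-5) - 5)² = (28 - 5)² = 23² = 529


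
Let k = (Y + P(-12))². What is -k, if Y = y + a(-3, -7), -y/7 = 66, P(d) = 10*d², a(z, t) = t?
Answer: -942841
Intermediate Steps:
y = -462 (y = -7*66 = -462)
Y = -469 (Y = -462 - 7 = -469)
k = 942841 (k = (-469 + 10*(-12)²)² = (-469 + 10*144)² = (-469 + 1440)² = 971² = 942841)
-k = -1*942841 = -942841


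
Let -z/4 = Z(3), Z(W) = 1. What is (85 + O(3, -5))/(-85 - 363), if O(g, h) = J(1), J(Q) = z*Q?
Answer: -81/448 ≈ -0.18080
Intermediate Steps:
z = -4 (z = -4*1 = -4)
J(Q) = -4*Q
O(g, h) = -4 (O(g, h) = -4*1 = -4)
(85 + O(3, -5))/(-85 - 363) = (85 - 4)/(-85 - 363) = 81/(-448) = 81*(-1/448) = -81/448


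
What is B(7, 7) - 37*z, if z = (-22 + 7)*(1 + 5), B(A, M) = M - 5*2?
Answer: 3327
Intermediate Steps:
B(A, M) = -10 + M (B(A, M) = M - 10 = -10 + M)
z = -90 (z = -15*6 = -90)
B(7, 7) - 37*z = (-10 + 7) - 37*(-90) = -3 + 3330 = 3327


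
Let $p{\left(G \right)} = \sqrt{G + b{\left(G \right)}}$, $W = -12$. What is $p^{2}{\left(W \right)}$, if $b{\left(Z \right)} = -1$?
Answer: $-13$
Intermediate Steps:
$p{\left(G \right)} = \sqrt{-1 + G}$ ($p{\left(G \right)} = \sqrt{G - 1} = \sqrt{-1 + G}$)
$p^{2}{\left(W \right)} = \left(\sqrt{-1 - 12}\right)^{2} = \left(\sqrt{-13}\right)^{2} = \left(i \sqrt{13}\right)^{2} = -13$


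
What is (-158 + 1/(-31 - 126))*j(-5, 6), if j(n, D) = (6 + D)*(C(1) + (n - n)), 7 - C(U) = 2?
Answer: -1488420/157 ≈ -9480.4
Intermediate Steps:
C(U) = 5 (C(U) = 7 - 1*2 = 7 - 2 = 5)
j(n, D) = 30 + 5*D (j(n, D) = (6 + D)*(5 + (n - n)) = (6 + D)*(5 + 0) = (6 + D)*5 = 30 + 5*D)
(-158 + 1/(-31 - 126))*j(-5, 6) = (-158 + 1/(-31 - 126))*(30 + 5*6) = (-158 + 1/(-157))*(30 + 30) = (-158 - 1/157)*60 = -24807/157*60 = -1488420/157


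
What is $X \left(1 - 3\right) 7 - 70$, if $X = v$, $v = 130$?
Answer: $-1890$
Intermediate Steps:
$X = 130$
$X \left(1 - 3\right) 7 - 70 = 130 \left(1 - 3\right) 7 - 70 = 130 \left(\left(-2\right) 7\right) - 70 = 130 \left(-14\right) - 70 = -1820 - 70 = -1890$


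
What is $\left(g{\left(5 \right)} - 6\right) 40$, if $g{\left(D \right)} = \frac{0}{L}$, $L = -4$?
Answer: $-240$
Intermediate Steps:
$g{\left(D \right)} = 0$ ($g{\left(D \right)} = \frac{0}{-4} = 0 \left(- \frac{1}{4}\right) = 0$)
$\left(g{\left(5 \right)} - 6\right) 40 = \left(0 - 6\right) 40 = \left(-6\right) 40 = -240$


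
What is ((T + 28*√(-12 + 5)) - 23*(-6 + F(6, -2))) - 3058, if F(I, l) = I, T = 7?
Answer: -3051 + 28*I*√7 ≈ -3051.0 + 74.081*I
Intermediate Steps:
((T + 28*√(-12 + 5)) - 23*(-6 + F(6, -2))) - 3058 = ((7 + 28*√(-12 + 5)) - 23*(-6 + 6)) - 3058 = ((7 + 28*√(-7)) - 23*0) - 3058 = ((7 + 28*(I*√7)) + 0) - 3058 = ((7 + 28*I*√7) + 0) - 3058 = (7 + 28*I*√7) - 3058 = -3051 + 28*I*√7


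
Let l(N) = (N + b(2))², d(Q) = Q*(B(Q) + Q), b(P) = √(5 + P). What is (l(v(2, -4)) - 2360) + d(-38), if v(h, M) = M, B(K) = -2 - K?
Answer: -2284 + (4 - √7)² ≈ -2282.2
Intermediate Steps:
d(Q) = -2*Q (d(Q) = Q*((-2 - Q) + Q) = Q*(-2) = -2*Q)
l(N) = (N + √7)² (l(N) = (N + √(5 + 2))² = (N + √7)²)
(l(v(2, -4)) - 2360) + d(-38) = ((-4 + √7)² - 2360) - 2*(-38) = (-2360 + (-4 + √7)²) + 76 = -2284 + (-4 + √7)²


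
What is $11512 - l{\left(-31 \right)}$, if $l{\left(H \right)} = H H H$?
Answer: $41303$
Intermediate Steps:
$l{\left(H \right)} = H^{3}$ ($l{\left(H \right)} = H^{2} H = H^{3}$)
$11512 - l{\left(-31 \right)} = 11512 - \left(-31\right)^{3} = 11512 - -29791 = 11512 + 29791 = 41303$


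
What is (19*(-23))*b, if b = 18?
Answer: -7866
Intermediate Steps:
(19*(-23))*b = (19*(-23))*18 = -437*18 = -7866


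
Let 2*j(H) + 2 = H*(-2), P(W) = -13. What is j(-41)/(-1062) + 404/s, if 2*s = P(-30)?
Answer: -429308/6903 ≈ -62.192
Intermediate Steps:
s = -13/2 (s = (½)*(-13) = -13/2 ≈ -6.5000)
j(H) = -1 - H (j(H) = -1 + (H*(-2))/2 = -1 + (-2*H)/2 = -1 - H)
j(-41)/(-1062) + 404/s = (-1 - 1*(-41))/(-1062) + 404/(-13/2) = (-1 + 41)*(-1/1062) + 404*(-2/13) = 40*(-1/1062) - 808/13 = -20/531 - 808/13 = -429308/6903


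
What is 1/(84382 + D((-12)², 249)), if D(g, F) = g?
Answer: 1/84526 ≈ 1.1831e-5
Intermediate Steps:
1/(84382 + D((-12)², 249)) = 1/(84382 + (-12)²) = 1/(84382 + 144) = 1/84526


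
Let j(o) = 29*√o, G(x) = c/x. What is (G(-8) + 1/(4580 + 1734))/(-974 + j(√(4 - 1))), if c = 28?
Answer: 10209391174776/2841249586286881 + 269474061*3^(¾)/2841249586286881 + 9050611566*√3/2841249586286881 + 303975712596*3^(¼)/2841249586286881 ≈ 0.0037398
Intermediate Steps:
G(x) = 28/x
(G(-8) + 1/(4580 + 1734))/(-974 + j(√(4 - 1))) = (28/(-8) + 1/(4580 + 1734))/(-974 + 29*√(√(4 - 1))) = (28*(-⅛) + 1/6314)/(-974 + 29*√(√3)) = (-7/2 + 1/6314)/(-974 + 29*3^(¼)) = -11049/(3157*(-974 + 29*3^(¼)))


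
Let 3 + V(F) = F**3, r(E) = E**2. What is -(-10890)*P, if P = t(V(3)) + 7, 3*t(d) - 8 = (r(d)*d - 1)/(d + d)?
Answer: 9205075/8 ≈ 1.1506e+6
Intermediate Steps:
V(F) = -3 + F**3
t(d) = 8/3 + (-1 + d**3)/(6*d) (t(d) = 8/3 + ((d**2*d - 1)/(d + d))/3 = 8/3 + ((d**3 - 1)/((2*d)))/3 = 8/3 + ((-1 + d**3)*(1/(2*d)))/3 = 8/3 + ((-1 + d**3)/(2*d))/3 = 8/3 + (-1 + d**3)/(6*d))
P = 15215/144 (P = (-1 + (-3 + 3**3)*(16 + (-3 + 3**3)**2))/(6*(-3 + 3**3)) + 7 = (-1 + (-3 + 27)*(16 + (-3 + 27)**2))/(6*(-3 + 27)) + 7 = (1/6)*(-1 + 24*(16 + 24**2))/24 + 7 = (1/6)*(1/24)*(-1 + 24*(16 + 576)) + 7 = (1/6)*(1/24)*(-1 + 24*592) + 7 = (1/6)*(1/24)*(-1 + 14208) + 7 = (1/6)*(1/24)*14207 + 7 = 14207/144 + 7 = 15215/144 ≈ 105.66)
-(-10890)*P = -(-10890)*15215/144 = -10890*(-15215/144) = 9205075/8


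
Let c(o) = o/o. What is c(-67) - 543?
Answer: -542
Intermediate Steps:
c(o) = 1
c(-67) - 543 = 1 - 543 = -542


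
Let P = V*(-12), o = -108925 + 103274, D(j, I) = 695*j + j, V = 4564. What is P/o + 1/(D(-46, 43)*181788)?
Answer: 318756584525293/32889524159808 ≈ 9.6917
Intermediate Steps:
D(j, I) = 696*j
o = -5651
P = -54768 (P = 4564*(-12) = -54768)
P/o + 1/(D(-46, 43)*181788) = -54768/(-5651) + 1/((696*(-46))*181788) = -54768*(-1/5651) + (1/181788)/(-32016) = 54768/5651 - 1/32016*1/181788 = 54768/5651 - 1/5820124608 = 318756584525293/32889524159808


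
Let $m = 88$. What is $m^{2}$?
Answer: $7744$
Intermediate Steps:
$m^{2} = 88^{2} = 7744$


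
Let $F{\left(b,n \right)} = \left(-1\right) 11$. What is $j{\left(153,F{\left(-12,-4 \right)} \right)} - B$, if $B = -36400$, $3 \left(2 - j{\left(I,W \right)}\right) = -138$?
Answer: $36448$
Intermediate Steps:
$F{\left(b,n \right)} = -11$
$j{\left(I,W \right)} = 48$ ($j{\left(I,W \right)} = 2 - -46 = 2 + 46 = 48$)
$j{\left(153,F{\left(-12,-4 \right)} \right)} - B = 48 - -36400 = 48 + 36400 = 36448$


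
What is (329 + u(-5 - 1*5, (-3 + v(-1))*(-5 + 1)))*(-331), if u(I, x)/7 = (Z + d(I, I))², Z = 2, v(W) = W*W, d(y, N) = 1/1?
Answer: -129752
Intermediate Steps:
d(y, N) = 1
v(W) = W²
u(I, x) = 63 (u(I, x) = 7*(2 + 1)² = 7*3² = 7*9 = 63)
(329 + u(-5 - 1*5, (-3 + v(-1))*(-5 + 1)))*(-331) = (329 + 63)*(-331) = 392*(-331) = -129752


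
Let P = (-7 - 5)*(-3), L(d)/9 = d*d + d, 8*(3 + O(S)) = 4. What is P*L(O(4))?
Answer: 1215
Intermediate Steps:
O(S) = -5/2 (O(S) = -3 + (⅛)*4 = -3 + ½ = -5/2)
L(d) = 9*d + 9*d² (L(d) = 9*(d*d + d) = 9*(d² + d) = 9*(d + d²) = 9*d + 9*d²)
P = 36 (P = -12*(-3) = 36)
P*L(O(4)) = 36*(9*(-5/2)*(1 - 5/2)) = 36*(9*(-5/2)*(-3/2)) = 36*(135/4) = 1215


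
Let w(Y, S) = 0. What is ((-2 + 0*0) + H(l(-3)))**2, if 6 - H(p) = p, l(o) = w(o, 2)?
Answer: 16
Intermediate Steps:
l(o) = 0
H(p) = 6 - p
((-2 + 0*0) + H(l(-3)))**2 = ((-2 + 0*0) + (6 - 1*0))**2 = ((-2 + 0) + (6 + 0))**2 = (-2 + 6)**2 = 4**2 = 16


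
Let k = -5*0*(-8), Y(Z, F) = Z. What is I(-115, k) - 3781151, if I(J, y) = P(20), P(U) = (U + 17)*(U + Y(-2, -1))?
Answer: -3780485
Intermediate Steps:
k = 0 (k = 0*(-8) = 0)
P(U) = (-2 + U)*(17 + U) (P(U) = (U + 17)*(U - 2) = (17 + U)*(-2 + U) = (-2 + U)*(17 + U))
I(J, y) = 666 (I(J, y) = -34 + 20² + 15*20 = -34 + 400 + 300 = 666)
I(-115, k) - 3781151 = 666 - 3781151 = -3780485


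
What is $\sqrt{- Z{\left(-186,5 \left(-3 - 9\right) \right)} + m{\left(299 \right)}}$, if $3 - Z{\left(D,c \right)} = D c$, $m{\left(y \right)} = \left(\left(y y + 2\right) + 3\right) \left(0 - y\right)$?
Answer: $i \sqrt{26721237} \approx 5169.3 i$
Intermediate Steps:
$m{\left(y \right)} = - y \left(5 + y^{2}\right)$ ($m{\left(y \right)} = \left(\left(y^{2} + 2\right) + 3\right) \left(- y\right) = \left(\left(2 + y^{2}\right) + 3\right) \left(- y\right) = \left(5 + y^{2}\right) \left(- y\right) = - y \left(5 + y^{2}\right)$)
$Z{\left(D,c \right)} = 3 - D c$
$\sqrt{- Z{\left(-186,5 \left(-3 - 9\right) \right)} + m{\left(299 \right)}} = \sqrt{- (3 - - 186 \cdot 5 \left(-3 - 9\right)) - 299 \left(5 + 299^{2}\right)} = \sqrt{- (3 - - 186 \cdot 5 \left(-12\right)) - 299 \left(5 + 89401\right)} = \sqrt{- (3 - \left(-186\right) \left(-60\right)) - 299 \cdot 89406} = \sqrt{- (3 - 11160) - 26732394} = \sqrt{\left(-1\right) \left(-11157\right) - 26732394} = \sqrt{11157 - 26732394} = \sqrt{-26721237} = i \sqrt{26721237}$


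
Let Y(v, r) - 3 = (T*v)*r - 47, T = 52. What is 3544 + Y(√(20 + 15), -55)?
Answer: 3500 - 2860*√35 ≈ -13420.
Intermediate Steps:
Y(v, r) = -44 + 52*r*v (Y(v, r) = 3 + ((52*v)*r - 47) = 3 + (52*r*v - 47) = 3 + (-47 + 52*r*v) = -44 + 52*r*v)
3544 + Y(√(20 + 15), -55) = 3544 + (-44 + 52*(-55)*√(20 + 15)) = 3544 + (-44 + 52*(-55)*√35) = 3544 + (-44 - 2860*√35) = 3500 - 2860*√35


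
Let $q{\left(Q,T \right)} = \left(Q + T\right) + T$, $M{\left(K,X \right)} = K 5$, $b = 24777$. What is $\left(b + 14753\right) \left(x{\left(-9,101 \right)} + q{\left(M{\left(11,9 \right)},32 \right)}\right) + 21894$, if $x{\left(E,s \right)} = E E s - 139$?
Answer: $322626224$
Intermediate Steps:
$M{\left(K,X \right)} = 5 K$
$q{\left(Q,T \right)} = Q + 2 T$
$x{\left(E,s \right)} = -139 + s E^{2}$ ($x{\left(E,s \right)} = E^{2} s - 139 = s E^{2} - 139 = -139 + s E^{2}$)
$\left(b + 14753\right) \left(x{\left(-9,101 \right)} + q{\left(M{\left(11,9 \right)},32 \right)}\right) + 21894 = \left(24777 + 14753\right) \left(\left(-139 + 101 \left(-9\right)^{2}\right) + \left(5 \cdot 11 + 2 \cdot 32\right)\right) + 21894 = 39530 \left(\left(-139 + 101 \cdot 81\right) + \left(55 + 64\right)\right) + 21894 = 39530 \left(\left(-139 + 8181\right) + 119\right) + 21894 = 39530 \left(8042 + 119\right) + 21894 = 39530 \cdot 8161 + 21894 = 322604330 + 21894 = 322626224$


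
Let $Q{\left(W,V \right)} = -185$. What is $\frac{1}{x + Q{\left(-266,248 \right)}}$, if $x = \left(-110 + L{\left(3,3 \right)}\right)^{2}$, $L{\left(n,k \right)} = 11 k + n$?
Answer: $\frac{1}{5291} \approx 0.000189$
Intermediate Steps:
$L{\left(n,k \right)} = n + 11 k$
$x = 5476$ ($x = \left(-110 + \left(3 + 11 \cdot 3\right)\right)^{2} = \left(-110 + \left(3 + 33\right)\right)^{2} = \left(-110 + 36\right)^{2} = \left(-74\right)^{2} = 5476$)
$\frac{1}{x + Q{\left(-266,248 \right)}} = \frac{1}{5476 - 185} = \frac{1}{5291}$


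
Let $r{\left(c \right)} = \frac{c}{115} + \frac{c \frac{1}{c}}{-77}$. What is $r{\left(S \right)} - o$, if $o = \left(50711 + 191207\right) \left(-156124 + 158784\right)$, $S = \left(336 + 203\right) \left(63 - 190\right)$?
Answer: $- \frac{5698214418396}{8855} \approx -6.435 \cdot 10^{8}$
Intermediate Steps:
$S = -68453$ ($S = 539 \left(-127\right) = -68453$)
$o = 643501880$ ($o = 241918 \cdot 2660 = 643501880$)
$r{\left(c \right)} = - \frac{1}{77} + \frac{c}{115}$ ($r{\left(c \right)} = c \frac{1}{115} + 1 \left(- \frac{1}{77}\right) = \frac{c}{115} - \frac{1}{77} = - \frac{1}{77} + \frac{c}{115}$)
$r{\left(S \right)} - o = \left(- \frac{1}{77} + \frac{1}{115} \left(-68453\right)\right) - 643501880 = \left(- \frac{1}{77} - \frac{68453}{115}\right) - 643501880 = - \frac{5270996}{8855} - 643501880 = - \frac{5698214418396}{8855}$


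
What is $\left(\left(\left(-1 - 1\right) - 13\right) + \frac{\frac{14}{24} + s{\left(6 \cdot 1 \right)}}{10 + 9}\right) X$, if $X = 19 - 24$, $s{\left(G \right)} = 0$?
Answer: $\frac{17065}{228} \approx 74.846$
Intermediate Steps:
$X = -5$ ($X = 19 - 24 = -5$)
$\left(\left(\left(-1 - 1\right) - 13\right) + \frac{\frac{14}{24} + s{\left(6 \cdot 1 \right)}}{10 + 9}\right) X = \left(\left(\left(-1 - 1\right) - 13\right) + \frac{\frac{14}{24} + 0}{10 + 9}\right) \left(-5\right) = \left(\left(-2 - 13\right) + \frac{14 \cdot \frac{1}{24} + 0}{19}\right) \left(-5\right) = \left(-15 + \left(\frac{7}{12} + 0\right) \frac{1}{19}\right) \left(-5\right) = \left(-15 + \frac{7}{12} \cdot \frac{1}{19}\right) \left(-5\right) = \left(-15 + \frac{7}{228}\right) \left(-5\right) = \left(- \frac{3413}{228}\right) \left(-5\right) = \frac{17065}{228}$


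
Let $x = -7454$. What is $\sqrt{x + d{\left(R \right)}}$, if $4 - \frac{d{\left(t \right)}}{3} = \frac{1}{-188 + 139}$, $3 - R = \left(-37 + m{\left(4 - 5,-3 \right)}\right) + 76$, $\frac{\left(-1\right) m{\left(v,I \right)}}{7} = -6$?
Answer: $\frac{i \sqrt{364655}}{7} \approx 86.267 i$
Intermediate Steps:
$m{\left(v,I \right)} = 42$ ($m{\left(v,I \right)} = \left(-7\right) \left(-6\right) = 42$)
$R = -78$ ($R = 3 - \left(\left(-37 + 42\right) + 76\right) = 3 - \left(5 + 76\right) = 3 - 81 = -78$)
$d{\left(t \right)} = \frac{591}{49}$ ($d{\left(t \right)} = 12 - \frac{3}{-188 + 139} = 12 - \frac{3}{-49} = 12 - - \frac{3}{49} = 12 + \frac{3}{49} = \frac{591}{49}$)
$\sqrt{x + d{\left(R \right)}} = \sqrt{-7454 + \frac{591}{49}} = \sqrt{- \frac{364655}{49}} = \frac{i \sqrt{364655}}{7}$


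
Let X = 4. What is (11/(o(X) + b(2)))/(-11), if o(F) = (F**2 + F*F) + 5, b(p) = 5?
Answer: -1/42 ≈ -0.023810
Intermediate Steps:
o(F) = 5 + 2*F**2 (o(F) = (F**2 + F**2) + 5 = 2*F**2 + 5 = 5 + 2*F**2)
(11/(o(X) + b(2)))/(-11) = (11/((5 + 2*4**2) + 5))/(-11) = (11/((5 + 2*16) + 5))*(-1/11) = (11/((5 + 32) + 5))*(-1/11) = (11/(37 + 5))*(-1/11) = (11/42)*(-1/11) = -1/42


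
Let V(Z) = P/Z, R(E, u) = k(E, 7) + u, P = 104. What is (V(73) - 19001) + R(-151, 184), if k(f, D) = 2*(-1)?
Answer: -1373683/73 ≈ -18818.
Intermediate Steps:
k(f, D) = -2
R(E, u) = -2 + u
V(Z) = 104/Z
(V(73) - 19001) + R(-151, 184) = (104/73 - 19001) + (-2 + 184) = (104*(1/73) - 19001) + 182 = (104/73 - 19001) + 182 = -1386969/73 + 182 = -1373683/73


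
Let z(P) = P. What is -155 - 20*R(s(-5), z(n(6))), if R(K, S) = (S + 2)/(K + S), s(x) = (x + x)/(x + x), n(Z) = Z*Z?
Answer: -6495/37 ≈ -175.54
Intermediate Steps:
n(Z) = Z²
s(x) = 1 (s(x) = (2*x)/((2*x)) = (2*x)*(1/(2*x)) = 1)
R(K, S) = (2 + S)/(K + S)
-155 - 20*R(s(-5), z(n(6))) = -155 - 20*(2 + 6²)/(1 + 6²) = -155 - 20*(2 + 36)/(1 + 36) = -155 - 20*38/37 = -155 - 760/37 = -6495/37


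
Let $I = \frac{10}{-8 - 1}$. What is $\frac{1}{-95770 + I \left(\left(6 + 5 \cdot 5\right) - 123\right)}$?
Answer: $- \frac{9}{861010} \approx -1.0453 \cdot 10^{-5}$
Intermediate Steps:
$I = - \frac{10}{9}$ ($I = \frac{10}{-9} = 10 \left(- \frac{1}{9}\right) = - \frac{10}{9} \approx -1.1111$)
$\frac{1}{-95770 + I \left(\left(6 + 5 \cdot 5\right) - 123\right)} = \frac{1}{-95770 - \frac{10 \left(\left(6 + 5 \cdot 5\right) - 123\right)}{9}} = \frac{1}{-95770 - \frac{10 \left(\left(6 + 25\right) - 123\right)}{9}} = \frac{1}{-95770 - \frac{10 \left(31 - 123\right)}{9}} = \frac{1}{-95770 - - \frac{920}{9}} = \frac{1}{-95770 + \frac{920}{9}} = \frac{1}{- \frac{861010}{9}} = - \frac{9}{861010}$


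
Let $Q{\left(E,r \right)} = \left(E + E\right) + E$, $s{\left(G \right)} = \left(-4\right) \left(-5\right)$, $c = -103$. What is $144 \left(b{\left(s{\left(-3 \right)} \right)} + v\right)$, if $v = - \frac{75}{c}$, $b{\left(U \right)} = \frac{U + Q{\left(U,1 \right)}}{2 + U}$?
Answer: $\frac{712080}{1133} \approx 628.49$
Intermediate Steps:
$s{\left(G \right)} = 20$
$Q{\left(E,r \right)} = 3 E$ ($Q{\left(E,r \right)} = 2 E + E = 3 E$)
$b{\left(U \right)} = \frac{4 U}{2 + U}$ ($b{\left(U \right)} = \frac{U + 3 U}{2 + U} = \frac{4 U}{2 + U}$)
$v = \frac{75}{103}$ ($v = - \frac{75}{-103} = \left(-75\right) \left(- \frac{1}{103}\right) = \frac{75}{103} \approx 0.72816$)
$144 \left(b{\left(s{\left(-3 \right)} \right)} + v\right) = 144 \left(4 \cdot 20 \frac{1}{2 + 20} + \frac{75}{103}\right) = 144 \left(4 \cdot 20 \cdot \frac{1}{22} + \frac{75}{103}\right) = 144 \left(\frac{40}{11} + \frac{75}{103}\right) = 144 \cdot \frac{4945}{1133} = \frac{712080}{1133}$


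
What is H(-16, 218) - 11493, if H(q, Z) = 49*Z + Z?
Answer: -593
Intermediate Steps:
H(q, Z) = 50*Z
H(-16, 218) - 11493 = 50*218 - 11493 = 10900 - 11493 = -593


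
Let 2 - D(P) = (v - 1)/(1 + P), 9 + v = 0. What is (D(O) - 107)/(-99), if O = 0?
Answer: 95/99 ≈ 0.95960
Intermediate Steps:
v = -9 (v = -9 + 0 = -9)
D(P) = 2 + 10/(1 + P) (D(P) = 2 - (-9 - 1)/(1 + P) = 2 - (-10)/(1 + P) = 2 + 10/(1 + P))
(D(O) - 107)/(-99) = (2*(6 + 0)/(1 + 0) - 107)/(-99) = (2*6/1 - 107)*(-1/99) = (2*1*6 - 107)*(-1/99) = (12 - 107)*(-1/99) = -95*(-1/99) = 95/99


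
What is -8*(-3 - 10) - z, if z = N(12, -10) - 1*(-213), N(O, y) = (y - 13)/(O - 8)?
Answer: -413/4 ≈ -103.25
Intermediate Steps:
N(O, y) = (-13 + y)/(-8 + O)
z = 829/4 (z = (-13 - 10)/(-8 + 12) - 1*(-213) = -23/4 + 213 = 829/4 ≈ 207.25)
-8*(-3 - 10) - z = -8*(-3 - 10) - 1*829/4 = -8*(-13) - 829/4 = 104 - 829/4 = -413/4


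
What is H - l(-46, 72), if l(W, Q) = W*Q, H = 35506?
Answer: 38818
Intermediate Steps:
l(W, Q) = Q*W
H - l(-46, 72) = 35506 - 72*(-46) = 35506 - 1*(-3312) = 35506 + 3312 = 38818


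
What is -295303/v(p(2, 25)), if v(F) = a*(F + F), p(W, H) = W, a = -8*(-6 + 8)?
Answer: 295303/64 ≈ 4614.1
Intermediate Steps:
a = -16 (a = -8*2 = -16)
v(F) = -32*F (v(F) = -16*(F + F) = -32*F)
-295303/v(p(2, 25)) = -295303/((-32*2)) = -295303/(-64) = -295303*(-1/64) = 295303/64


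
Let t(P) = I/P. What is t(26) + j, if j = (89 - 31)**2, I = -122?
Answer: 43671/13 ≈ 3359.3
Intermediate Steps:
t(P) = -122/P
j = 3364 (j = 58**2 = 3364)
t(26) + j = -122/26 + 3364 = -122*1/26 + 3364 = -61/13 + 3364 = 43671/13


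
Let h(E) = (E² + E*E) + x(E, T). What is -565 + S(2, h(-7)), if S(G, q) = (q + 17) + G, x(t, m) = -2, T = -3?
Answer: -450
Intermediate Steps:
h(E) = -2 + 2*E² (h(E) = (E² + E*E) - 2 = (E² + E²) - 2 = 2*E² - 2 = -2 + 2*E²)
S(G, q) = 17 + G + q (S(G, q) = (17 + q) + G = 17 + G + q)
-565 + S(2, h(-7)) = -565 + (17 + 2 + (-2 + 2*(-7)²)) = -565 + (17 + 2 + (-2 + 2*49)) = -565 + (17 + 2 + (-2 + 98)) = -565 + (17 + 2 + 96) = -565 + 115 = -450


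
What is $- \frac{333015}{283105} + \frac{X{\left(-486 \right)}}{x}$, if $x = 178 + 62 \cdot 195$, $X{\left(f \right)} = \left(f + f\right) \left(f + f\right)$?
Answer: $\frac{13169382315}{173656607} \approx 75.836$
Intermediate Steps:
$X{\left(f \right)} = 4 f^{2}$ ($X{\left(f \right)} = 2 f 2 f = 4 f^{2}$)
$x = 12268$ ($x = 178 + 12090 = 12268$)
$- \frac{333015}{283105} + \frac{X{\left(-486 \right)}}{x} = - \frac{333015}{283105} + \frac{4 \left(-486\right)^{2}}{12268} = \left(-333015\right) \frac{1}{283105} + 4 \cdot 236196 \cdot \frac{1}{12268} = - \frac{66603}{56621} + 944784 \cdot \frac{1}{12268} = - \frac{66603}{56621} + \frac{236196}{3067} = \frac{13169382315}{173656607}$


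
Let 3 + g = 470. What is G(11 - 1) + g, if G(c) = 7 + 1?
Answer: 475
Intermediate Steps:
g = 467 (g = -3 + 470 = 467)
G(c) = 8
G(11 - 1) + g = 8 + 467 = 475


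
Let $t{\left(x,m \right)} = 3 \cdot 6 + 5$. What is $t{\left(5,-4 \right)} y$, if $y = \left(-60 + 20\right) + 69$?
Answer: $667$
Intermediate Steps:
$t{\left(x,m \right)} = 23$ ($t{\left(x,m \right)} = 18 + 5 = 23$)
$y = 29$ ($y = -40 + 69 = 29$)
$t{\left(5,-4 \right)} y = 23 \cdot 29 = 667$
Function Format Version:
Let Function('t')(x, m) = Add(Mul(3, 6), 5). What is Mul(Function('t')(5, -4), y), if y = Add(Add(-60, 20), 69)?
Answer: 667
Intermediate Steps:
Function('t')(x, m) = 23 (Function('t')(x, m) = Add(18, 5) = 23)
y = 29 (y = Add(-40, 69) = 29)
Mul(Function('t')(5, -4), y) = Mul(23, 29) = 667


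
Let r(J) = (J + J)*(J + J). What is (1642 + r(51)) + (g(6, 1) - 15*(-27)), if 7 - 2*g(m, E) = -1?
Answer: 12455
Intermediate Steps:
g(m, E) = 4 (g(m, E) = 7/2 - ½*(-1) = 7/2 + ½ = 4)
r(J) = 4*J² (r(J) = (2*J)*(2*J) = 4*J²)
(1642 + r(51)) + (g(6, 1) - 15*(-27)) = (1642 + 4*51²) + (4 - 15*(-27)) = (1642 + 4*2601) + (4 + 405) = (1642 + 10404) + 409 = 12046 + 409 = 12455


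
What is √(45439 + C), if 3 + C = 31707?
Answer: √77143 ≈ 277.75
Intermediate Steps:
C = 31704 (C = -3 + 31707 = 31704)
√(45439 + C) = √(45439 + 31704) = √77143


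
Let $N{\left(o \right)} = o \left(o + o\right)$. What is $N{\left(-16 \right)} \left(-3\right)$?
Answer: $-1536$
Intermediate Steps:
$N{\left(o \right)} = 2 o^{2}$ ($N{\left(o \right)} = o 2 o = 2 o^{2}$)
$N{\left(-16 \right)} \left(-3\right) = 2 \left(-16\right)^{2} \left(-3\right) = 2 \cdot 256 \left(-3\right) = 512 \left(-3\right) = -1536$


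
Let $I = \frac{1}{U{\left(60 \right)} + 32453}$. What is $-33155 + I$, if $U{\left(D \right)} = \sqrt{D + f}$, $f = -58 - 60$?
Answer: $\frac{- 33155 \sqrt{58} + 1075979214 i}{\sqrt{58} - 32453 i} \approx -33155.0 - 3.7253 \cdot 10^{-9} i$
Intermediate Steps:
$f = -118$ ($f = -58 - 60 = -118$)
$U{\left(D \right)} = \sqrt{-118 + D}$ ($U{\left(D \right)} = \sqrt{D - 118} = \sqrt{-118 + D}$)
$I = \frac{1}{32453 + i \sqrt{58}}$ ($I = \frac{1}{\sqrt{-118 + 60} + 32453} = \frac{1}{\sqrt{-58} + 32453} = \frac{1}{i \sqrt{58} + 32453} = \frac{1}{32453 + i \sqrt{58}} \approx 3.0814 \cdot 10^{-5} - 7.2 \cdot 10^{-9} i$)
$-33155 + I = -33155 + \left(\frac{32453}{1053197267} - \frac{i \sqrt{58}}{1053197267}\right) = - \frac{34918755354932}{1053197267} - \frac{i \sqrt{58}}{1053197267}$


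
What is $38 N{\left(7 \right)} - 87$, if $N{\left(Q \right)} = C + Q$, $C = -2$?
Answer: $103$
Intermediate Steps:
$N{\left(Q \right)} = -2 + Q$
$38 N{\left(7 \right)} - 87 = 38 \left(-2 + 7\right) - 87 = 38 \cdot 5 - 87 = 190 - 87 = 103$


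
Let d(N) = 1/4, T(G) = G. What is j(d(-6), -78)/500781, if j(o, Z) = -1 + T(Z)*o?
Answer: -41/1001562 ≈ -4.0936e-5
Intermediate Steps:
d(N) = ¼
j(o, Z) = -1 + Z*o
j(d(-6), -78)/500781 = (-1 - 78*¼)/500781 = (-1 - 39/2)*(1/500781) = -41/2*1/500781 = -41/1001562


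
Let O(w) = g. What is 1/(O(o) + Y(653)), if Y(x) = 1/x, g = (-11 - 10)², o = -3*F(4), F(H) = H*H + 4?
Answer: 653/287974 ≈ 0.0022676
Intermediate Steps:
F(H) = 4 + H² (F(H) = H² + 4 = 4 + H²)
o = -60 (o = -3*(4 + 4²) = -3*(4 + 16) = -3*20 = -60)
g = 441 (g = (-21)² = 441)
O(w) = 441
1/(O(o) + Y(653)) = 1/(441 + 1/653) = 1/(287974/653) = 653/287974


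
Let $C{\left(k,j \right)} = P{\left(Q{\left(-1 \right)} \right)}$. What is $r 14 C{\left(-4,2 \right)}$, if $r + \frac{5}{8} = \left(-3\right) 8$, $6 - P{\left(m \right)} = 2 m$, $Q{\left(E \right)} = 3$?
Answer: $0$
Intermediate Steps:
$P{\left(m \right)} = 6 - 2 m$
$C{\left(k,j \right)} = 0$ ($C{\left(k,j \right)} = 6 - 6 = 0$)
$r = - \frac{197}{8}$ ($r = - \frac{5}{8} - 24 = - \frac{197}{8} \approx -24.625$)
$r 14 C{\left(-4,2 \right)} = \left(- \frac{197}{8}\right) 14 \cdot 0 = \left(- \frac{1379}{4}\right) 0 = 0$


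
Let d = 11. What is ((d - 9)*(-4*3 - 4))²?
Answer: 1024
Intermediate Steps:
((d - 9)*(-4*3 - 4))² = ((11 - 9)*(-4*3 - 4))² = (2*(-12 - 4))² = (2*(-16))² = (-32)² = 1024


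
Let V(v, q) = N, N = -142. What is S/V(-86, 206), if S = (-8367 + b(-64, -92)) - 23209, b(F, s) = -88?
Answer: 15832/71 ≈ 222.99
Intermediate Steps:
V(v, q) = -142
S = -31664 (S = (-8367 - 88) - 23209 = -8455 - 23209 = -31664)
S/V(-86, 206) = -31664/(-142) = -31664*(-1/142) = 15832/71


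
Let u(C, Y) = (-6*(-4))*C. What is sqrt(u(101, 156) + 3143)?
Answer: sqrt(5567) ≈ 74.612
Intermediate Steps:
u(C, Y) = 24*C
sqrt(u(101, 156) + 3143) = sqrt(24*101 + 3143) = sqrt(2424 + 3143) = sqrt(5567)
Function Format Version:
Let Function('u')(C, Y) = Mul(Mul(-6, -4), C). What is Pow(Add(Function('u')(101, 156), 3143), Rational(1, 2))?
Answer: Pow(5567, Rational(1, 2)) ≈ 74.612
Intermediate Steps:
Function('u')(C, Y) = Mul(24, C)
Pow(Add(Function('u')(101, 156), 3143), Rational(1, 2)) = Pow(Add(Mul(24, 101), 3143), Rational(1, 2)) = Pow(Add(2424, 3143), Rational(1, 2)) = Pow(5567, Rational(1, 2))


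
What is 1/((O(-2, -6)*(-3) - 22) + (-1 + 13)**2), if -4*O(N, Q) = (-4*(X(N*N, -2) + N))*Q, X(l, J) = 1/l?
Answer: 2/181 ≈ 0.011050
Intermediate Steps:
O(N, Q) = -Q*(-4*N - 4/N**2)/4 (O(N, Q) = -(-4*(1/(N*N) + N))*Q/4 = -(-4*(1/(N**2) + N))*Q/4 = -(-4*(N**(-2) + N))*Q/4 = -(-4*(N + N**(-2)))*Q/4 = -(-4*N - 4/N**2)*Q/4 = -Q*(-4*N - 4/N**2)/4)
1/((O(-2, -6)*(-3) - 22) + (-1 + 13)**2) = 1/(((-2*(-6) - 6/(-2)**2)*(-3) - 22) + (-1 + 13)**2) = 1/(((12 - 6*1/4)*(-3) - 22) + 12**2) = 1/(((12 - 3/2)*(-3) - 22) + 144) = 1/(((21/2)*(-3) - 22) + 144) = 1/((-63/2 - 22) + 144) = 1/(-107/2 + 144) = 1/(181/2) = 2/181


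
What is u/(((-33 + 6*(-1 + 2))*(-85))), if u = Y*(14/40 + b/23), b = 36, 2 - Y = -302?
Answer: 66956/263925 ≈ 0.25369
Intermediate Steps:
Y = 304 (Y = 2 - 1*(-302) = 2 + 302 = 304)
u = 66956/115 (u = 304*(14/40 + 36/23) = 304*(14*(1/40) + 36*(1/23)) = 304*(7/20 + 36/23) = 304*(881/460) = 66956/115 ≈ 582.23)
u/(((-33 + 6*(-1 + 2))*(-85))) = 66956/(115*(((-33 + 6*(-1 + 2))*(-85)))) = 66956/(115*(((-33 + 6*1)*(-85)))) = 66956/(115*(((-33 + 6)*(-85)))) = 66956/(115*((-27*(-85)))) = (66956/115)/2295 = (66956/115)*(1/2295) = 66956/263925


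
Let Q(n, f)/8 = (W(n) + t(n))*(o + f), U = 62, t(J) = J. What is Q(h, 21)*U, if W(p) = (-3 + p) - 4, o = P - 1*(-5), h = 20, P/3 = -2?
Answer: 327360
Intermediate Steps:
P = -6 (P = 3*(-2) = -6)
o = -1 (o = -6 - 1*(-5) = -6 + 5 = -1)
W(p) = -7 + p
Q(n, f) = 8*(-1 + f)*(-7 + 2*n) (Q(n, f) = 8*(((-7 + n) + n)*(-1 + f)) = 8*((-7 + 2*n)*(-1 + f)) = 8*((-1 + f)*(-7 + 2*n)) = 8*(-1 + f)*(-7 + 2*n))
Q(h, 21)*U = (56 - 56*21 - 16*20 + 16*21*20)*62 = (56 - 1176 - 320 + 6720)*62 = 5280*62 = 327360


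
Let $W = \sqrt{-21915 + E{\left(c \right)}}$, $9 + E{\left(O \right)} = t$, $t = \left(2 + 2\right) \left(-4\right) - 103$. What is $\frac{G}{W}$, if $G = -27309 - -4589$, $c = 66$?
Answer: $\frac{22720 i \sqrt{22043}}{22043} \approx 153.03 i$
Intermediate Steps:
$G = -22720$ ($G = -27309 + 4589 = -22720$)
$t = -119$ ($t = 4 \left(-4\right) - 103 = -16 - 103 = -119$)
$E{\left(O \right)} = -128$ ($E{\left(O \right)} = -9 - 119 = -128$)
$W = i \sqrt{22043}$ ($W = \sqrt{-21915 - 128} = \sqrt{-22043} = i \sqrt{22043} \approx 148.47 i$)
$\frac{G}{W} = - \frac{22720}{i \sqrt{22043}} = - 22720 \left(- \frac{i \sqrt{22043}}{22043}\right) = \frac{22720 i \sqrt{22043}}{22043}$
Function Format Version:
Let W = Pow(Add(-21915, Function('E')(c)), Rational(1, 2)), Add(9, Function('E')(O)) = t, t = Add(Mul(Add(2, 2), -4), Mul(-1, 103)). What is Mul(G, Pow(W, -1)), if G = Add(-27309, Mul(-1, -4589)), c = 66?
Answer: Mul(Rational(22720, 22043), I, Pow(22043, Rational(1, 2))) ≈ Mul(153.03, I)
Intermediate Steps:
G = -22720 (G = Add(-27309, 4589) = -22720)
t = -119 (t = Add(Mul(4, -4), -103) = Add(-16, -103) = -119)
Function('E')(O) = -128 (Function('E')(O) = Add(-9, -119) = -128)
W = Mul(I, Pow(22043, Rational(1, 2))) (W = Pow(Add(-21915, -128), Rational(1, 2)) = Pow(-22043, Rational(1, 2)) = Mul(I, Pow(22043, Rational(1, 2))) ≈ Mul(148.47, I))
Mul(G, Pow(W, -1)) = Mul(-22720, Pow(Mul(I, Pow(22043, Rational(1, 2))), -1)) = Mul(-22720, Mul(Rational(-1, 22043), I, Pow(22043, Rational(1, 2)))) = Mul(Rational(22720, 22043), I, Pow(22043, Rational(1, 2)))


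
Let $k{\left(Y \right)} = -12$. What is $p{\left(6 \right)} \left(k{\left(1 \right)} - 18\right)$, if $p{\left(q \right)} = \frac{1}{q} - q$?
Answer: $175$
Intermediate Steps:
$p{\left(6 \right)} \left(k{\left(1 \right)} - 18\right) = \left(\frac{1}{6} - 6\right) \left(-12 - 18\right) = \left(\frac{1}{6} - 6\right) \left(-30\right) = \left(- \frac{35}{6}\right) \left(-30\right) = 175$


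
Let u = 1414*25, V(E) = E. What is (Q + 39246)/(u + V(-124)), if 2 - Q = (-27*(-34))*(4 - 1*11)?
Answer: 22837/17613 ≈ 1.2966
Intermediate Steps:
u = 35350
Q = 6428 (Q = 2 - (-27*(-34))*(4 - 1*11) = 2 - 918*(4 - 11) = 2 - 918*(-7) = 2 - 1*(-6426) = 2 + 6426 = 6428)
(Q + 39246)/(u + V(-124)) = (6428 + 39246)/(35350 - 124) = 45674/35226 = 45674*(1/35226) = 22837/17613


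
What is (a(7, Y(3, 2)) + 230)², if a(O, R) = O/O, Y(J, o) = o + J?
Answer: 53361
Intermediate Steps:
Y(J, o) = J + o
a(O, R) = 1
(a(7, Y(3, 2)) + 230)² = (1 + 230)² = 231² = 53361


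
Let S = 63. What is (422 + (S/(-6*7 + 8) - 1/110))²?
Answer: 154314623241/874225 ≈ 1.7652e+5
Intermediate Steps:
(422 + (S/(-6*7 + 8) - 1/110))² = (422 + (63/(-6*7 + 8) - 1/110))² = (422 + (63/(-42 + 8) - 1*1/110))² = (422 + (63/(-34) - 1/110))² = (422 + (63*(-1/34) - 1/110))² = (422 + (-63/34 - 1/110))² = (422 - 1741/935)² = (392829/935)² = 154314623241/874225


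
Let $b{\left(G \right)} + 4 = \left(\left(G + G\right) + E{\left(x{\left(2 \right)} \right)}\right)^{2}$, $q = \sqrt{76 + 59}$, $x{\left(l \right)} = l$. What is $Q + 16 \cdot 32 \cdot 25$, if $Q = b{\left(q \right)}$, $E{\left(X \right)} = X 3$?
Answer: $13372 + 72 \sqrt{15} \approx 13651.0$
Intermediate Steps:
$E{\left(X \right)} = 3 X$
$q = 3 \sqrt{15}$ ($q = \sqrt{135} = 3 \sqrt{15} \approx 11.619$)
$b{\left(G \right)} = -4 + \left(6 + 2 G\right)^{2}$ ($b{\left(G \right)} = -4 + \left(\left(G + G\right) + 3 \cdot 2\right)^{2} = -4 + \left(2 G + 6\right)^{2} = -4 + \left(6 + 2 G\right)^{2}$)
$Q = -4 + 4 \left(3 + 3 \sqrt{15}\right)^{2} \approx 850.85$
$Q + 16 \cdot 32 \cdot 25 = \left(572 + 72 \sqrt{15}\right) + 16 \cdot 32 \cdot 25 = \left(572 + 72 \sqrt{15}\right) + 512 \cdot 25 = \left(572 + 72 \sqrt{15}\right) + 12800 = 13372 + 72 \sqrt{15}$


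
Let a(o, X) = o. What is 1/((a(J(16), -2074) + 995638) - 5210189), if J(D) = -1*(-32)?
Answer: -1/4214519 ≈ -2.3727e-7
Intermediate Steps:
J(D) = 32
1/((a(J(16), -2074) + 995638) - 5210189) = 1/((32 + 995638) - 5210189) = 1/(995670 - 5210189) = 1/(-4214519) = -1/4214519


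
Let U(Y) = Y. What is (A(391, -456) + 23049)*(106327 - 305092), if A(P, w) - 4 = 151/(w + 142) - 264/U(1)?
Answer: -1422281840175/314 ≈ -4.5296e+9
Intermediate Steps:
A(P, w) = -260 + 151/(142 + w) (A(P, w) = 4 + (151/(w + 142) - 264/1) = 4 + (151/(142 + w) - 264*1) = 4 + (151/(142 + w) - 264) = 4 + (-264 + 151/(142 + w)) = -260 + 151/(142 + w))
(A(391, -456) + 23049)*(106327 - 305092) = ((-36769 - 260*(-456))/(142 - 456) + 23049)*(106327 - 305092) = ((-36769 + 118560)/(-314) + 23049)*(-198765) = (-1/314*81791 + 23049)*(-198765) = (-81791/314 + 23049)*(-198765) = (7155595/314)*(-198765) = -1422281840175/314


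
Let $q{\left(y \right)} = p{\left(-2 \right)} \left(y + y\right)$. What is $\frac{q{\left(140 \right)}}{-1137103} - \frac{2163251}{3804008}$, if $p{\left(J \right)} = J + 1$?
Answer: $- \frac{2458774079613}{4325548908824} \approx -0.56843$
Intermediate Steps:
$p{\left(J \right)} = 1 + J$
$q{\left(y \right)} = - 2 y$ ($q{\left(y \right)} = \left(1 - 2\right) \left(y + y\right) = - 2 y$)
$\frac{q{\left(140 \right)}}{-1137103} - \frac{2163251}{3804008} = \frac{\left(-2\right) 140}{-1137103} - \frac{2163251}{3804008} = \left(-280\right) \left(- \frac{1}{1137103}\right) - \frac{2163251}{3804008} = \frac{280}{1137103} - \frac{2163251}{3804008} = - \frac{2458774079613}{4325548908824}$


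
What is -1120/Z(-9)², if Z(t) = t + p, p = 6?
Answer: -1120/9 ≈ -124.44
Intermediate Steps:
Z(t) = 6 + t (Z(t) = t + 6 = 6 + t)
-1120/Z(-9)² = -1120/(6 - 9)² = -1120/((-3)²) = -1120/9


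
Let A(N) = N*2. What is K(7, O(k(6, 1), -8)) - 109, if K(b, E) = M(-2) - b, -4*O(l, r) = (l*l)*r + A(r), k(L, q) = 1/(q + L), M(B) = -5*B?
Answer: -106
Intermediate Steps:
A(N) = 2*N
k(L, q) = 1/(L + q)
O(l, r) = -r/2 - r*l²/4 (O(l, r) = -((l*l)*r + 2*r)/4 = -(l²*r + 2*r)/4 = -(r*l² + 2*r)/4 = -(2*r + r*l²)/4 = -r/2 - r*l²/4)
K(b, E) = 10 - b (K(b, E) = -5*(-2) - b = 10 - b)
K(7, O(k(6, 1), -8)) - 109 = (10 - 1*7) - 109 = (10 - 7) - 109 = 3 - 109 = -106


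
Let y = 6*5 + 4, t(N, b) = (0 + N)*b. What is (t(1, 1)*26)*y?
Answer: 884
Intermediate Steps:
t(N, b) = N*b
y = 34 (y = 30 + 4 = 34)
(t(1, 1)*26)*y = ((1*1)*26)*34 = (1*26)*34 = 26*34 = 884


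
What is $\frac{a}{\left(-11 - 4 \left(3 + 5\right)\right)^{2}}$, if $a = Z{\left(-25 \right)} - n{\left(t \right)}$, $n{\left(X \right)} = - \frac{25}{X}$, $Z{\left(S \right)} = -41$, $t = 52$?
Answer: $- \frac{49}{2236} \approx -0.021914$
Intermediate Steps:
$a = - \frac{2107}{52}$ ($a = -41 - - \frac{25}{52} = -41 + \frac{25}{52} = - \frac{2107}{52} \approx -40.519$)
$\frac{a}{\left(-11 - 4 \left(3 + 5\right)\right)^{2}} = - \frac{2107}{52 \left(-11 - 4 \left(3 + 5\right)\right)^{2}} = - \frac{2107}{52 \left(-11 - 32\right)^{2}} = - \frac{2107}{52 \left(-43\right)^{2}} = - \frac{2107}{52 \cdot 1849} = \left(- \frac{2107}{52}\right) \frac{1}{1849} = - \frac{49}{2236}$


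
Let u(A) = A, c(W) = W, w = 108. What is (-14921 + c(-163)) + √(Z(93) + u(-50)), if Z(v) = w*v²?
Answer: -15084 + √934042 ≈ -14118.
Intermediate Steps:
Z(v) = 108*v²
(-14921 + c(-163)) + √(Z(93) + u(-50)) = (-14921 - 163) + √(108*93² - 50) = -15084 + √(108*8649 - 50) = -15084 + √(934092 - 50) = -15084 + √934042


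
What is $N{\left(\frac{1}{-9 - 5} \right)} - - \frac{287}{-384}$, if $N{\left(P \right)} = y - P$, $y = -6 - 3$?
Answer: $- \frac{26009}{2688} \approx -9.676$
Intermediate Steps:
$y = -9$ ($y = -6 - 3 = -9$)
$N{\left(P \right)} = -9 - P$
$N{\left(\frac{1}{-9 - 5} \right)} - - \frac{287}{-384} = \left(-9 - \frac{1}{-9 - 5}\right) - - \frac{287}{-384} = \left(-9 - \frac{1}{-14}\right) - \left(-287\right) \left(- \frac{1}{384}\right) = \left(-9 - - \frac{1}{14}\right) - \frac{287}{384} = \left(-9 + \frac{1}{14}\right) - \frac{287}{384} = - \frac{125}{14} - \frac{287}{384} = - \frac{26009}{2688}$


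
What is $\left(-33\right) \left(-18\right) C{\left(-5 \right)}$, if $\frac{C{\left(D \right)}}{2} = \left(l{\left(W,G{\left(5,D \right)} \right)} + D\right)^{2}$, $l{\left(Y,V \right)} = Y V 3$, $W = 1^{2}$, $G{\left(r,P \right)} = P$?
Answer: $475200$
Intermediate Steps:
$W = 1$
$l{\left(Y,V \right)} = 3 V Y$ ($l{\left(Y,V \right)} = V Y 3 = 3 V Y$)
$C{\left(D \right)} = 32 D^{2}$ ($C{\left(D \right)} = 2 \left(3 D 1 + D\right)^{2} = 2 \left(3 D + D\right)^{2} = 2 \left(4 D\right)^{2} = 2 \cdot 16 D^{2} = 32 D^{2}$)
$\left(-33\right) \left(-18\right) C{\left(-5 \right)} = \left(-33\right) \left(-18\right) 32 \left(-5\right)^{2} = 594 \cdot 32 \cdot 25 = 594 \cdot 800 = 475200$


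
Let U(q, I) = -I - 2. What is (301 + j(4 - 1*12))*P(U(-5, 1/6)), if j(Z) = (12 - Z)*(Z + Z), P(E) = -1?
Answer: 19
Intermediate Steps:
U(q, I) = -2 - I
j(Z) = 2*Z*(12 - Z) (j(Z) = (12 - Z)*(2*Z) = 2*Z*(12 - Z))
(301 + j(4 - 1*12))*P(U(-5, 1/6)) = (301 + 2*(4 - 1*12)*(12 - (4 - 1*12)))*(-1) = (301 + 2*(4 - 12)*(12 - (4 - 12)))*(-1) = (301 + 2*(-8)*(12 - 1*(-8)))*(-1) = (301 + 2*(-8)*(12 + 8))*(-1) = (301 + 2*(-8)*20)*(-1) = (301 - 320)*(-1) = -19*(-1) = 19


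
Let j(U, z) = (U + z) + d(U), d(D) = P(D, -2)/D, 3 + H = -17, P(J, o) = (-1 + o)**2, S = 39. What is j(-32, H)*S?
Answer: -65247/32 ≈ -2039.0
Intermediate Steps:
H = -20 (H = -3 - 17 = -20)
d(D) = 9/D (d(D) = (-1 - 2)**2/D = (-3)**2/D = 9/D)
j(U, z) = U + z + 9/U (j(U, z) = (U + z) + 9/U = U + z + 9/U)
j(-32, H)*S = (-32 - 20 + 9/(-32))*39 = (-32 - 20 + 9*(-1/32))*39 = (-32 - 20 - 9/32)*39 = -1673/32*39 = -65247/32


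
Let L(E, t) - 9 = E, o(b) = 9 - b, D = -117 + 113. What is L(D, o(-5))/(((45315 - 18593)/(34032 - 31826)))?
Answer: 5515/13361 ≈ 0.41277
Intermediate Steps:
D = -4
L(E, t) = 9 + E
L(D, o(-5))/(((45315 - 18593)/(34032 - 31826))) = (9 - 4)/(((45315 - 18593)/(34032 - 31826))) = 5/((26722/2206)) = 5/((26722*(1/2206))) = 5/(13361/1103) = 5*(1103/13361) = 5515/13361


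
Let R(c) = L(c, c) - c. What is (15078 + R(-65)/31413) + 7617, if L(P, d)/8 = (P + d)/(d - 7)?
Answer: 6416263030/282717 ≈ 22695.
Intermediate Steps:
L(P, d) = 8*(P + d)/(-7 + d) (L(P, d) = 8*((P + d)/(d - 7)) = 8*((P + d)/(-7 + d)) = 8*(P + d)/(-7 + d))
R(c) = -c + 16*c/(-7 + c) (R(c) = 8*(c + c)/(-7 + c) - c = 8*(2*c)/(-7 + c) - c = 16*c/(-7 + c) - c = -c + 16*c/(-7 + c))
(15078 + R(-65)/31413) + 7617 = (15078 - 65*(23 - 1*(-65))/(-7 - 65)/31413) + 7617 = (15078 - 65*(23 + 65)/(-72)*(1/31413)) + 7617 = (15078 - 65*(-1/72)*88*(1/31413)) + 7617 = (15078 + (715/9)*(1/31413)) + 7617 = (15078 + 715/282717) + 7617 = 4262807641/282717 + 7617 = 6416263030/282717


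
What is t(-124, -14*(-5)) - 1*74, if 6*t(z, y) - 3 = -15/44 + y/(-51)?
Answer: -993449/13464 ≈ -73.786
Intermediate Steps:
t(z, y) = 39/88 - y/306 (t(z, y) = ½ + (-15/44 + y/(-51))/6 = ½ + (-15*1/44 + y*(-1/51))/6 = ½ + (-15/44 - y/51)/6 = ½ + (-5/88 - y/306) = 39/88 - y/306)
t(-124, -14*(-5)) - 1*74 = (39/88 - (-7)*(-5)/153) - 1*74 = (39/88 - 1/306*70) - 74 = (39/88 - 35/153) - 74 = 2887/13464 - 74 = -993449/13464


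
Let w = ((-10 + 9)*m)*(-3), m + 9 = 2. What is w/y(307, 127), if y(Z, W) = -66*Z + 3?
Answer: 7/6753 ≈ 0.0010366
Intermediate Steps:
m = -7 (m = -9 + 2 = -7)
y(Z, W) = 3 - 66*Z
w = -21 (w = ((-10 + 9)*(-7))*(-3) = -1*(-7)*(-3) = 7*(-3) = -21)
w/y(307, 127) = -21/(3 - 66*307) = -21/(3 - 20262) = -21/(-20259) = -21*(-1/20259) = 7/6753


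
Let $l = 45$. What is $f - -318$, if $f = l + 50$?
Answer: $413$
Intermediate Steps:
$f = 95$ ($f = 45 + 50 = 95$)
$f - -318 = 95 - -318 = 95 + 318 = 413$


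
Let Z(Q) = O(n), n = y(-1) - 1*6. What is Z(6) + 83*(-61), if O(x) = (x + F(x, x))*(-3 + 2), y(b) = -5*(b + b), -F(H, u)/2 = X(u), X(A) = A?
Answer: -5059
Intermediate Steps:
F(H, u) = -2*u
y(b) = -10*b
n = 4 (n = -10*(-1) - 1*6 = 10 - 6 = 4)
O(x) = x (O(x) = (x - 2*x)*(-3 + 2) = -x*(-1) = x)
Z(Q) = 4
Z(6) + 83*(-61) = 4 + 83*(-61) = 4 - 5063 = -5059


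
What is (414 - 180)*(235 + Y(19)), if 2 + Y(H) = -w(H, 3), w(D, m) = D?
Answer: 50076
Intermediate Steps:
Y(H) = -2 - H
(414 - 180)*(235 + Y(19)) = (414 - 180)*(235 + (-2 - 1*19)) = 234*(235 + (-2 - 19)) = 234*(235 - 21) = 234*214 = 50076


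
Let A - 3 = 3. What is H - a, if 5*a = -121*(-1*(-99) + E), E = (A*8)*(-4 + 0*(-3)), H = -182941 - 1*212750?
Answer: -1989708/5 ≈ -3.9794e+5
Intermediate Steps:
A = 6 (A = 3 + 3 = 6)
H = -395691 (H = -182941 - 212750 = -395691)
E = -192 (E = (6*8)*(-4 + 0*(-3)) = 48*(-4 + 0) = 48*(-4) = -192)
a = 11253/5 (a = (-121*(-1*(-99) - 192))/5 = (-121*(99 - 192))/5 = (-121*(-93))/5 = (⅕)*11253 = 11253/5 ≈ 2250.6)
H - a = -395691 - 1*11253/5 = -395691 - 11253/5 = -1989708/5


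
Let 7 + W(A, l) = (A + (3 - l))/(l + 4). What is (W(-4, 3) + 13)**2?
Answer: 1444/49 ≈ 29.469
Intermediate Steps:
W(A, l) = -7 + (3 + A - l)/(4 + l) (W(A, l) = -7 + (A + (3 - l))/(l + 4) = -7 + (3 + A - l)/(4 + l))
(W(-4, 3) + 13)**2 = ((-25 - 4 - 8*3)/(4 + 3) + 13)**2 = ((-25 - 4 - 24)/7 + 13)**2 = ((1/7)*(-53) + 13)**2 = (-53/7 + 13)**2 = (38/7)**2 = 1444/49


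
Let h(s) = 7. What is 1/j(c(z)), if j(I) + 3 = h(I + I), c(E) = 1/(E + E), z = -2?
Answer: ¼ ≈ 0.25000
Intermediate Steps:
c(E) = 1/(2*E)
j(I) = 4 (j(I) = -3 + 7 = 4)
1/j(c(z)) = 1/4 = ¼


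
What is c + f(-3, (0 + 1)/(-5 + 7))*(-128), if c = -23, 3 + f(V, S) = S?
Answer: 297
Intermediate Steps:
f(V, S) = -3 + S
c + f(-3, (0 + 1)/(-5 + 7))*(-128) = -23 + (-3 + (0 + 1)/(-5 + 7))*(-128) = -23 + (-3 + 1/2)*(-128) = -23 - 5/2*(-128) = -23 + 320 = 297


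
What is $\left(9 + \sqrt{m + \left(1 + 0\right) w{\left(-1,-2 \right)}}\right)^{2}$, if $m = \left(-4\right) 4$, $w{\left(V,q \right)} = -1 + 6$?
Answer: $\left(9 + i \sqrt{11}\right)^{2} \approx 70.0 + 59.699 i$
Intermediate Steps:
$w{\left(V,q \right)} = 5$
$m = -16$
$\left(9 + \sqrt{m + \left(1 + 0\right) w{\left(-1,-2 \right)}}\right)^{2} = \left(9 + \sqrt{-16 + \left(1 + 0\right) 5}\right)^{2} = \left(9 + \sqrt{-16 + 1 \cdot 5}\right)^{2} = \left(9 + \sqrt{-16 + 5}\right)^{2} = \left(9 + \sqrt{-11}\right)^{2} = \left(9 + i \sqrt{11}\right)^{2}$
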